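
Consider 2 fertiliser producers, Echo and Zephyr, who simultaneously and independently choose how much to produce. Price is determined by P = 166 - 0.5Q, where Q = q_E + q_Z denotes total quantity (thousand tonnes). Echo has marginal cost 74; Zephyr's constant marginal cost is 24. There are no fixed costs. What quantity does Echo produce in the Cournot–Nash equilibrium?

Echo's profit: π_E = (166 - 0.5Q)q_E - (74q_E). Setting ∂π_E/∂q_E = 0: 92 - q_E - (1/2)(q_Z) = 0.
Zephyr's first-order condition: 142 - q_Z - (1/2)(q_E) = 0.
So q_E = (92 - (1/2)q_Z) and q_Z = (142 - (1/2)q_E).
Substituting one into the other gives q_E = 28 and q_Z = 128.

28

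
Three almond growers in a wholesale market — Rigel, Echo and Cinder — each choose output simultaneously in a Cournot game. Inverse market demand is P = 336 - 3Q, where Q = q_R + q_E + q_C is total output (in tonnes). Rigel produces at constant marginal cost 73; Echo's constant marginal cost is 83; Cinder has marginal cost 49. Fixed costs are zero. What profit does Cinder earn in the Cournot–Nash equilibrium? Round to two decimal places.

Rigel's profit: π_R = (336 - 3Q)q_R - (73q_R). Setting ∂π_R/∂q_R = 0: 263 - 6q_R - 3(q_E + q_C) = 0.
Echo's profit: π_E = (336 - 3Q)q_E - (83q_E). Setting ∂π_E/∂q_E = 0: 253 - 6q_E - 3(q_R + q_C) = 0.
Cinder's profit: π_C = (336 - 3Q)q_C - (49q_C). Setting ∂π_C/∂q_C = 0: 287 - 6q_C - 3(q_R + q_E) = 0.
Adding the 3 first-order conditions: 803 − 12Q = 0, so Q = 803/12.
Back-substituting: q_R = (263 − 803/4)/3 = 83/4, q_E = (253 − 803/4)/3 = 209/12, q_C = (287 − 803/4)/3 = 115/4.
Price P = 336 - 3·(803/12) = 541/4.
Cinder's profit: (541/4 - 49)·(115/4) = 2479.6875.

2479.69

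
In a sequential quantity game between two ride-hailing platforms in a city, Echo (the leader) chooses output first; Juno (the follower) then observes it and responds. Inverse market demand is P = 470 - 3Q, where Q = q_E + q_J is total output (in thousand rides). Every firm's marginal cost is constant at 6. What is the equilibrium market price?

The follower Juno best-responds to any q_E: π_J = (470 - 3Q)q_J - 6q_J.
Follower FOC: 464 - 3q_E - 6q_J = 0, so q_J(q_E) = (464 - 3q_E)/6.
Echo substitutes q_J(q_E) into its own profit: π_E = q_E(470 - 3q_E - (464 - 3q_E)/2) - 6q_E = (238 - (3/2)q_E)q_E - 6q_E.
Maximising: ∂π_E/∂q_E = 232 - 3q_E = 0, giving q_E = 232/3.
Then q_J = (464 - 3·(232/3))/6 = 116/3.
Total output Q = 116, so price P = 470 - 3·116 = 122.

122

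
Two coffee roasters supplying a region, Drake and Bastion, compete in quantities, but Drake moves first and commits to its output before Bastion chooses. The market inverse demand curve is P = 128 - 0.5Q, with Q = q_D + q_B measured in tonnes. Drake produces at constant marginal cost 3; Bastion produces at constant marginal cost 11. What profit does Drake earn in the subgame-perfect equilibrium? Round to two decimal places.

4422.25

Solve by backward induction. Given q_D, the follower Bastion maximises π_B = (128 - (1/2)q_D - (1/2)q_B)q_B - 11q_B.
Setting the follower's marginal profit to zero, 117 - (1/2)q_D - q_B = 0, i.e. q_B = (117 - (1/2)q_D).
The leader anticipates this reaction. Substituting into P = 128 - 0.5Q gives P = 139/2 - (1/4)q_D, so π_D = (139/2 - (1/4)q_D)q_D - 3q_D.
Maximising: ∂π_D/∂q_D = 133/2 - (1/2)q_D = 0, giving q_D = 133.
Then q_B = (117 - (1/2)·133) = 101/2.
Price P = 128 - (1/2)·(367/2) = 145/4.
Drake's profit: (145/4 - 3)·133 = 4422.2500.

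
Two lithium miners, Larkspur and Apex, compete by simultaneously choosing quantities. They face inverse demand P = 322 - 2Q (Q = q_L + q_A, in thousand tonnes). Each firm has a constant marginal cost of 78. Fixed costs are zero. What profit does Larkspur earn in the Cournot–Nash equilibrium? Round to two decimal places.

3307.56

A representative firm's profit is π_i = q_i(322 - 2Q) - 78q_i.
First-order condition (treating rivals' output as given): 244 - 4q_i - 2q_j = 0.
With identical firms every q_j equals q_i, so q_j = q_i and 244 = 6q_i, giving q_i = 122/3.
Price P = 322 - 2·(244/3) = 478/3.
Larkspur's profit: (478/3 - 78)·(122/3) = 3307.5556.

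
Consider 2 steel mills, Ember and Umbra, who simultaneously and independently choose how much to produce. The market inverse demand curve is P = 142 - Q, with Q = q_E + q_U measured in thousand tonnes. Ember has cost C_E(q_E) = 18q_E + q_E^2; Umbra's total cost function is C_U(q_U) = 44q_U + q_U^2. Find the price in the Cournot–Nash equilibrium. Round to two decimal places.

Ember's profit: π_E = (142 - Q)q_E - (18q_E + q_E²). Setting ∂π_E/∂q_E = 0: 124 - 4q_E - (q_U) = 0.
Umbra's first-order condition: 98 - 4q_U - (q_E) = 0.
So q_E = (124 - q_U)/4 and q_U = (98 - q_E)/4.
Solving the pair: q_E = 398/15, q_U = 268/15.
Total output Q = 222/5, so price P = 142 - 222/5 = 488/5.

97.60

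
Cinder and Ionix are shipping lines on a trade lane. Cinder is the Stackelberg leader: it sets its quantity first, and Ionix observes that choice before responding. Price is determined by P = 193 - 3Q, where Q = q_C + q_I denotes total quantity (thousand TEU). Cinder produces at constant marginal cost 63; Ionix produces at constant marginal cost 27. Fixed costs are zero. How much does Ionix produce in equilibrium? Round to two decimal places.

The follower Ionix best-responds to any q_C: π_I = (193 - 3Q)q_I - 27q_I.
Setting the follower's marginal profit to zero, 166 - 3q_C - 6q_I = 0, i.e. q_I = (166 - 3q_C)/6.
The leader anticipates this reaction. Substituting into P = 193 - 3Q gives P = 110 - (3/2)q_C, so π_C = (110 - (3/2)q_C)q_C - 63q_C.
Leader FOC: 47 - 3q_C = 0, so q_C = 47/3.
Then q_I = (166 - 3·(47/3))/6 = 119/6.

19.83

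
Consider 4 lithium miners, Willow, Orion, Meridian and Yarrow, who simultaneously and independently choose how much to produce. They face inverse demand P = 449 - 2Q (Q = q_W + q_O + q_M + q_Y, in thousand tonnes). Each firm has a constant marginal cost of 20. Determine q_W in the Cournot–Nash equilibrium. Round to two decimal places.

A representative firm's profit is π_i = q_i(449 - 2Q) - 20q_i.
Setting ∂π_i/∂q_i = 0 with rivals' quantities fixed: 429 - 4q_i - 2·Σ_{j≠i} q_j = 0.
By symmetry each firm produces the same amount; substituting Σ_{j≠i} q_j = 3q_i yields q_i = 429/10.

42.90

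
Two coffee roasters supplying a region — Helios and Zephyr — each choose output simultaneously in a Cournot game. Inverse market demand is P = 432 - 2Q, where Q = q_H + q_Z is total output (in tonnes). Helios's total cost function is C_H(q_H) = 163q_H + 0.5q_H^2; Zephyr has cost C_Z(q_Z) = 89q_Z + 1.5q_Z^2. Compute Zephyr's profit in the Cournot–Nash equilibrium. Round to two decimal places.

5045.42

Helios's profit: π_H = (432 - 2Q)q_H - (163q_H + (1/2)q_H²). Setting ∂π_H/∂q_H = 0: 269 - 5q_H - 2(q_Z) = 0.
Zephyr's profit: π_Z = (432 - 2Q)q_Z - (89q_Z + (3/2)q_Z²). Setting ∂π_Z/∂q_Z = 0: 343 - 7q_Z - 2(q_H) = 0.
Best responses: q_H = (269 - 2q_Z)/5, q_Z = (343 - 2q_H)/7.
Substituting one into the other gives q_H = 1197/31 and q_Z = 1177/31.
Price P = 432 - 2·76.5806 = 278.8387.
Zephyr's profit: 278.8387·(1177/31) - 89·(1177/31) - (3/2)(1177/31)² = 5045.4230.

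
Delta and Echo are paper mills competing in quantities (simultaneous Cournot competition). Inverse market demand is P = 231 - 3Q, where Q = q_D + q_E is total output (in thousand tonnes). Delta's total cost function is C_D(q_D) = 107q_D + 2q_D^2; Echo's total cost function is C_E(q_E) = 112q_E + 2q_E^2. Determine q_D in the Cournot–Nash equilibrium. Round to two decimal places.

9.70

Delta's profit: π_D = (231 - 3Q)q_D - (107q_D + 2q_D²). Setting ∂π_D/∂q_D = 0: 124 - 10q_D - 3(q_E) = 0.
Echo's profit: π_E = (231 - 3Q)q_E - (112q_E + 2q_E²). Setting ∂π_E/∂q_E = 0: 119 - 10q_E - 3(q_D) = 0.
Rearranging gives the reaction functions q_D = (124 - 3q_E)/10 and q_E = (119 - 3q_D)/10.
Substituting one into the other gives q_D = 883/91 and q_E = 818/91.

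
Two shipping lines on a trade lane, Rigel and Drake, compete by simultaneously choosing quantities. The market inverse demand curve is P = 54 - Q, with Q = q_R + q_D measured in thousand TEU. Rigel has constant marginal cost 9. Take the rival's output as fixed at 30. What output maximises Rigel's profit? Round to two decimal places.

With the rival's output fixed at 30, Rigel's profit is π_R = (54 - 30 - q_R)q_R - (9q_R) = (24 - q_R)q_R - (9q_R).
∂π_R/∂q_R = 15 - 2q_R = 0, so q_R = 15/2.

7.50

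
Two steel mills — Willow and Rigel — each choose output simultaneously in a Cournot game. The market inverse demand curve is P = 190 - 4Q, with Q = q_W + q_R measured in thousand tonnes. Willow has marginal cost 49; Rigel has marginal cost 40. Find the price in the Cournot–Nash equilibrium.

Willow's profit: π_W = (190 - 4Q)q_W - (49q_W). Setting ∂π_W/∂q_W = 0: 141 - 8q_W - 4(q_R) = 0.
Rigel's profit: π_R = (190 - 4Q)q_R - (40q_R). Setting ∂π_R/∂q_R = 0: 150 - 8q_R - 4(q_W) = 0.
So q_W = (141 - 4q_R)/8 and q_R = (150 - 4q_W)/8.
Solving the pair: q_W = 11, q_R = 53/4.
Total output Q = 97/4, so price P = 190 - 4·(97/4) = 93.

93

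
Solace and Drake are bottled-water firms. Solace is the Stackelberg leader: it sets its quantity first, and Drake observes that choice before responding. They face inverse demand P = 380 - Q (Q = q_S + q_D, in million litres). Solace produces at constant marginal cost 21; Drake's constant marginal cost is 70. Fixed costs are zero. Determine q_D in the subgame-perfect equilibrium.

53

The follower Drake best-responds to any q_S: π_D = (380 - Q)q_D - 70q_D.
Follower FOC: 310 - q_S - 2q_D = 0, so q_D(q_S) = (310 - q_S)/2.
The leader anticipates this reaction. Substituting into P = 380 - Q gives P = 225 - (1/2)q_S, so π_S = (225 - (1/2)q_S)q_S - 21q_S.
Leader FOC: 204 - q_S = 0, so q_S = 204.
Then q_D = (310 - 204)/2 = 53.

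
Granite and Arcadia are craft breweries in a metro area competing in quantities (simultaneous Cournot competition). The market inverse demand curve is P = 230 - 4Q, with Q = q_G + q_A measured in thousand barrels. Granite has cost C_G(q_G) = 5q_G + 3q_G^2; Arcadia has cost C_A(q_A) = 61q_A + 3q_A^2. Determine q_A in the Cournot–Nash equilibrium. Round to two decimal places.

8.14

Granite's profit: π_G = (230 - 4Q)q_G - (5q_G + 3q_G²). Setting ∂π_G/∂q_G = 0: 225 - 14q_G - 4(q_A) = 0.
Arcadia's profit: π_A = (230 - 4Q)q_A - (61q_A + 3q_A²). Setting ∂π_A/∂q_A = 0: 169 - 14q_A - 4(q_G) = 0.
Best responses: q_G = (225 - 4q_A)/14, q_A = (169 - 4q_G)/14.
Solving the pair: q_G = 1237/90, q_A = 733/90.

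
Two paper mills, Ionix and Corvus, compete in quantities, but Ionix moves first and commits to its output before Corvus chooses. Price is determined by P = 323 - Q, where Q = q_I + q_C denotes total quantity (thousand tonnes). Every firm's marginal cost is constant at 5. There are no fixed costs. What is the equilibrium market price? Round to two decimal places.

84.50

Solve by backward induction. Given q_I, the follower Corvus maximises π_C = (323 - q_I - q_C)q_C - 5q_C.
Setting the follower's marginal profit to zero, 318 - q_I - 2q_C = 0, i.e. q_C = (318 - q_I)/2.
Ionix substitutes q_C(q_I) into its own profit: π_I = q_I(323 - q_I - (318 - q_I)/2) - 5q_I = (164 - (1/2)q_I)q_I - 5q_I.
Leader FOC: 159 - q_I = 0, so q_I = 159.
Then q_C = (318 - 159)/2 = 159/2.
Total output Q = 477/2, so price P = 323 - 477/2 = 169/2.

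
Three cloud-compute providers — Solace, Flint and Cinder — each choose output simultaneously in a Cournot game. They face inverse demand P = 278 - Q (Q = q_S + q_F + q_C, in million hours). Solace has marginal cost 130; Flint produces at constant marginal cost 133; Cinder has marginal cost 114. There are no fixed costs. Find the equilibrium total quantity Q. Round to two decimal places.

114.25

Solace's profit: π_S = (278 - Q)q_S - (130q_S). Setting ∂π_S/∂q_S = 0: 148 - 2q_S - (q_F + q_C) = 0.
Flint's profit: π_F = (278 - Q)q_F - (133q_F). Setting ∂π_F/∂q_F = 0: 145 - 2q_F - (q_S + q_C) = 0.
Cinder's first-order condition: 164 - 2q_C - (q_S + q_F) = 0.
Adding the 3 conditions: 457 − 2Q − 2Q = 0, i.e. Q = 457/4.
Back-substituting: q_S = (148 − 457/4) = 135/4, q_F = (145 − 457/4) = 123/4, q_C = (164 − 457/4) = 199/4.
Total output Q = 135/4 + 123/4 + 199/4 = 457/4.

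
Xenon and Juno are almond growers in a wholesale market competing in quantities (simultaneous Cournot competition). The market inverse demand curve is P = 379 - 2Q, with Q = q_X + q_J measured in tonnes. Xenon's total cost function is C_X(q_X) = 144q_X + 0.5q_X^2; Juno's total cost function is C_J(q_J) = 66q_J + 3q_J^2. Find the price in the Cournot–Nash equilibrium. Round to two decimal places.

256.43

Xenon's profit: π_X = (379 - 2Q)q_X - (144q_X + (1/2)q_X²). Setting ∂π_X/∂q_X = 0: 235 - 5q_X - 2(q_J) = 0.
Juno's first-order condition: 313 - 10q_J - 2(q_X) = 0.
Rearranging gives the reaction functions q_X = (235 - 2q_J)/5 and q_J = (313 - 2q_X)/10.
Solving the pair: q_X = 862/23, q_J = 1095/46.
Total output Q = 61.2826, so price P = 379 - 2·61.2826 = 256.4348.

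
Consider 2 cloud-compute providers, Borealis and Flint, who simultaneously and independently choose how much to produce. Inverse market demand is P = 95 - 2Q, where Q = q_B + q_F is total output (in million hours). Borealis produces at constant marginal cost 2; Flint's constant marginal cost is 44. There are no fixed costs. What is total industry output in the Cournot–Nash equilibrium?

24

Borealis's profit: π_B = (95 - 2Q)q_B - (2q_B). Setting ∂π_B/∂q_B = 0: 93 - 4q_B - 2(q_F) = 0.
Flint's profit: π_F = (95 - 2Q)q_F - (44q_F). Setting ∂π_F/∂q_F = 0: 51 - 4q_F - 2(q_B) = 0.
Rearranging gives the reaction functions q_B = (93 - 2q_F)/4 and q_F = (51 - 2q_B)/4.
Solving the pair: q_B = 45/2, q_F = 3/2.
Total output Q = 45/2 + 3/2 = 24.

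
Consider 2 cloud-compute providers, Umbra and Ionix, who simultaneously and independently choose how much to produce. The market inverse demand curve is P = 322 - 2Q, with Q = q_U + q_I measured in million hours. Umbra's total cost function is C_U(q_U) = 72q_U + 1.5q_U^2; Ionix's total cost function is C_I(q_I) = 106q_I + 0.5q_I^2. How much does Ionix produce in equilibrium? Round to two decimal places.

Umbra's profit: π_U = (322 - 2Q)q_U - (72q_U + (3/2)q_U²). Setting ∂π_U/∂q_U = 0: 250 - 7q_U - 2(q_I) = 0.
Ionix's first-order condition: 216 - 5q_I - 2(q_U) = 0.
Rearranging gives the reaction functions q_U = (250 - 2q_I)/7 and q_I = (216 - 2q_U)/5.
Solving the pair: q_U = 818/31, q_I = 1012/31.

32.65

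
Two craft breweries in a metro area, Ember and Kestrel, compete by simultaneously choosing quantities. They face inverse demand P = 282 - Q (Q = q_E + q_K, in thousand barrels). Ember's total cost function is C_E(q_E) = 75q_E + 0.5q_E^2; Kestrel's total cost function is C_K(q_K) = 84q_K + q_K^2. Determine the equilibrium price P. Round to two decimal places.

Ember's profit: π_E = (282 - Q)q_E - (75q_E + (1/2)q_E²). Setting ∂π_E/∂q_E = 0: 207 - 3q_E - (q_K) = 0.
Kestrel's first-order condition: 198 - 4q_K - (q_E) = 0.
Rearranging gives the reaction functions q_E = (207 - q_K)/3 and q_K = (198 - q_E)/4.
Solving the pair: q_E = 630/11, q_K = 387/11.
Total output Q = 1017/11, so price P = 282 - 1017/11 = 189.5455.

189.55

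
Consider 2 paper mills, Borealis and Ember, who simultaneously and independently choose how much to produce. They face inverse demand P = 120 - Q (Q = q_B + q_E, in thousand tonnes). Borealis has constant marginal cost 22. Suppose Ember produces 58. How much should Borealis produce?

With the rival's output fixed at 58, Borealis's profit is π_B = (120 - 58 - q_B)q_B - (22q_B) = (62 - q_B)q_B - (22q_B).
∂π_B/∂q_B = 40 - 2q_B = 0, so q_B = 20.

20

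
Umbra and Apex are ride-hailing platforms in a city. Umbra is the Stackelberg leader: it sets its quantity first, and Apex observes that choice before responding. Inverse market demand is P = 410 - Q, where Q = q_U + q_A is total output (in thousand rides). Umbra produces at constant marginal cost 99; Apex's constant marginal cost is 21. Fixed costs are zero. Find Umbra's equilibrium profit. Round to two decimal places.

6786.13

Solve by backward induction. Given q_U, the follower Apex maximises π_A = (410 - q_U - q_A)q_A - 21q_A.
Follower FOC: 389 - q_U - 2q_A = 0, so q_A(q_U) = (389 - q_U)/2.
The leader anticipates this reaction. Substituting into P = 410 - Q gives P = 431/2 - (1/2)q_U, so π_U = (431/2 - (1/2)q_U)q_U - 99q_U.
Maximising: ∂π_U/∂q_U = 233/2 - q_U = 0, giving q_U = 233/2.
Then q_A = (389 - 233/2)/2 = 545/4.
Price P = 410 - 1011/4 = 629/4.
Umbra's profit: (629/4 - 99)·(233/2) = 6786.1250.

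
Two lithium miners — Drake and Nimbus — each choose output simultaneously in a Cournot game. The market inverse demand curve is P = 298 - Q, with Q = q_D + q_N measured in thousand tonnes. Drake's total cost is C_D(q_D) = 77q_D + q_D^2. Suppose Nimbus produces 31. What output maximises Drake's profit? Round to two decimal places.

With the rival's output fixed at 31, Drake's profit is π_D = (298 - 31 - q_D)q_D - (77q_D + q_D²) = (267 - q_D)q_D - (77q_D + q_D²).
∂π_D/∂q_D = 190 - 4q_D = 0, so q_D = 95/2.

47.50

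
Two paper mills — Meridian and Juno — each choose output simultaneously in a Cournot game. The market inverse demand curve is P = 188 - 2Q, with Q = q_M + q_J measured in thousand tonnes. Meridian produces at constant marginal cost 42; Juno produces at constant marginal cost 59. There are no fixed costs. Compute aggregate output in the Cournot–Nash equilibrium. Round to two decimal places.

45.83

Meridian's profit: π_M = (188 - 2Q)q_M - (42q_M). Setting ∂π_M/∂q_M = 0: 146 - 4q_M - 2(q_J) = 0.
Juno's profit: π_J = (188 - 2Q)q_J - (59q_J). Setting ∂π_J/∂q_J = 0: 129 - 4q_J - 2(q_M) = 0.
Best responses: q_M = (146 - 2q_J)/4, q_J = (129 - 2q_M)/4.
Solving the pair: q_M = 163/6, q_J = 56/3.
Total output Q = 163/6 + 56/3 = 275/6.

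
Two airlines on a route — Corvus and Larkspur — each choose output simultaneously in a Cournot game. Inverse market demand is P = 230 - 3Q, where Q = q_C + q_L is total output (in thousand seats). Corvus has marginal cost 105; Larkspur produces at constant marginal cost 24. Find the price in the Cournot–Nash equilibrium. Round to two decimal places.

Corvus's profit: π_C = (230 - 3Q)q_C - (105q_C). Setting ∂π_C/∂q_C = 0: 125 - 6q_C - 3(q_L) = 0.
Larkspur's first-order condition: 206 - 6q_L - 3(q_C) = 0.
So q_C = (125 - 3q_L)/6 and q_L = (206 - 3q_C)/6.
Substituting one into the other gives q_C = 44/9 and q_L = 287/9.
Total output Q = 331/9, so price P = 230 - 3·(331/9) = 359/3.

119.67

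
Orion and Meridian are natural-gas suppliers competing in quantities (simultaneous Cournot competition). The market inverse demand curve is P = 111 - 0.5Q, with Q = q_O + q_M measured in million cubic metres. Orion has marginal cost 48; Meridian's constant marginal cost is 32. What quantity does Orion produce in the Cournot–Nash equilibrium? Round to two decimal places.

31.33

Orion's profit: π_O = (111 - 0.5Q)q_O - (48q_O). Setting ∂π_O/∂q_O = 0: 63 - q_O - (1/2)(q_M) = 0.
Meridian's first-order condition: 79 - q_M - (1/2)(q_O) = 0.
Rearranging gives the reaction functions q_O = (63 - (1/2)q_M) and q_M = (79 - (1/2)q_O).
Substituting one into the other gives q_O = 94/3 and q_M = 190/3.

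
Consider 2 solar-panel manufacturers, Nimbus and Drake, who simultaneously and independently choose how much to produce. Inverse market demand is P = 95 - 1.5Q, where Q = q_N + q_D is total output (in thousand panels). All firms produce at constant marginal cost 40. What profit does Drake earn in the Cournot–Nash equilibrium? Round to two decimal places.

224.07

A representative firm's profit is π_i = q_i(95 - 1.5Q) - 40q_i.
First-order condition (treating rivals' output as given): 55 - 3q_i - (3/2)q_j = 0.
With identical firms every q_j equals q_i, so q_j = q_i and 55 = (9/2)q_i, giving q_i = 110/9.
Price P = 95 - (3/2)·(220/9) = 175/3.
Drake's profit: (175/3 - 40)·(110/9) = 224.0741.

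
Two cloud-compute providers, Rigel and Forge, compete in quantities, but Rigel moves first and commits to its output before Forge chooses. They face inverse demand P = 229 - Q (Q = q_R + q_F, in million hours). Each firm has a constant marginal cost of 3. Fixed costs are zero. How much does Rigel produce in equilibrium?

113

Solve by backward induction. Given q_R, the follower Forge maximises π_F = (229 - q_R - q_F)q_F - 3q_F.
∂π_F/∂q_F = 226 - q_R - 2q_F = 0 gives the reaction function q_F = (226 - q_R)/2.
The leader anticipates this reaction. Substituting into P = 229 - Q gives P = 116 - (1/2)q_R, so π_R = (116 - (1/2)q_R)q_R - 3q_R.
Leader FOC: 113 - q_R = 0, so q_R = 113.
Then q_F = (226 - 113)/2 = 113/2.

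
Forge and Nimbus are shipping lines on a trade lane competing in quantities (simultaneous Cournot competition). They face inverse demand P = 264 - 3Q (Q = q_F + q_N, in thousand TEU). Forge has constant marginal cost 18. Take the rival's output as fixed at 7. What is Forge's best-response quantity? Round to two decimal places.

With the rival's output fixed at 7, Forge's profit is π_F = (264 - 3·7 - 3q_F)q_F - (18q_F) = (243 - 3q_F)q_F - (18q_F).
∂π_F/∂q_F = 225 - 6q_F = 0, so q_F = 75/2.

37.50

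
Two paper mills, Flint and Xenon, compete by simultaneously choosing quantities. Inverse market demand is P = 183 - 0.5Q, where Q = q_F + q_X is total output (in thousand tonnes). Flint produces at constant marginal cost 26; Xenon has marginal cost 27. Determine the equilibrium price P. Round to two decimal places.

78.67

Flint's profit: π_F = (183 - 0.5Q)q_F - (26q_F). Setting ∂π_F/∂q_F = 0: 157 - q_F - (1/2)(q_X) = 0.
Xenon's first-order condition: 156 - q_X - (1/2)(q_F) = 0.
So q_F = (157 - (1/2)q_X) and q_X = (156 - (1/2)q_F).
Substituting one into the other gives q_F = 316/3 and q_X = 310/3.
Total output Q = 626/3, so price P = 183 - (1/2)·(626/3) = 236/3.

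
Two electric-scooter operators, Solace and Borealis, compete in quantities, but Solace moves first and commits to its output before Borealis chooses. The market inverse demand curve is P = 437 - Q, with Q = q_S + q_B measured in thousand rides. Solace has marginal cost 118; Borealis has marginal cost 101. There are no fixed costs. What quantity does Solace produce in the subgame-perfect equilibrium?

151

The follower Borealis best-responds to any q_S: π_B = (437 - Q)q_B - 101q_B.
∂π_B/∂q_B = 336 - q_S - 2q_B = 0 gives the reaction function q_B = (336 - q_S)/2.
The leader anticipates this reaction. Substituting into P = 437 - Q gives P = 269 - (1/2)q_S, so π_S = (269 - (1/2)q_S)q_S - 118q_S.
Maximising: ∂π_S/∂q_S = 151 - q_S = 0, giving q_S = 151.
Then q_B = (336 - 151)/2 = 185/2.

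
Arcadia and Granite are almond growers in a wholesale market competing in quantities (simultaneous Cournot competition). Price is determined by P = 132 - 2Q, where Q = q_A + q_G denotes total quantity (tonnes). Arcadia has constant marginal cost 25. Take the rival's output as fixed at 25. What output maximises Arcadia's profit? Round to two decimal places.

With the rival's output fixed at 25, Arcadia's profit is π_A = (132 - 2·25 - 2q_A)q_A - (25q_A) = (82 - 2q_A)q_A - (25q_A).
∂π_A/∂q_A = 57 - 4q_A = 0, so q_A = 57/4.

14.25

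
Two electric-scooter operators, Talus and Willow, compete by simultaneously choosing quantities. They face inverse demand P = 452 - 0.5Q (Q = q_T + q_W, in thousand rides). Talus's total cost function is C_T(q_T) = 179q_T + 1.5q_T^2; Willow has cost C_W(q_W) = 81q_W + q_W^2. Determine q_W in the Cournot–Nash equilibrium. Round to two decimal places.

Talus's profit: π_T = (452 - 0.5Q)q_T - (179q_T + (3/2)q_T²). Setting ∂π_T/∂q_T = 0: 273 - 4q_T - (1/2)(q_W) = 0.
Willow's first-order condition: 371 - 3q_W - (1/2)(q_T) = 0.
Best responses: q_T = (273 - (1/2)q_W)/4, q_W = (371 - (1/2)q_T)/3.
Substituting one into the other gives q_T = 53.9149 and q_W = 114.6809.

114.68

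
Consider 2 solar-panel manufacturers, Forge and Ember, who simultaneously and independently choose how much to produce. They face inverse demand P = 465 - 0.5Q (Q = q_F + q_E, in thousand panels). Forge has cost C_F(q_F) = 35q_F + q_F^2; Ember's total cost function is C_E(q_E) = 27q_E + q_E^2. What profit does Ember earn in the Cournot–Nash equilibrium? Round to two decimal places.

Forge's profit: π_F = (465 - 0.5Q)q_F - (35q_F + q_F²). Setting ∂π_F/∂q_F = 0: 430 - 3q_F - (1/2)(q_E) = 0.
Ember's first-order condition: 438 - 3q_E - (1/2)(q_F) = 0.
Rearranging gives the reaction functions q_F = (430 - (1/2)q_E)/3 and q_E = (438 - (1/2)q_F)/3.
Solving the pair: q_F = 612/5, q_E = 628/5.
Price P = 465 - (1/2)·248 = 341.
Ember's profit: 341·(628/5) - 27·(628/5) - (628/5)² = 23663.0400.

23663.04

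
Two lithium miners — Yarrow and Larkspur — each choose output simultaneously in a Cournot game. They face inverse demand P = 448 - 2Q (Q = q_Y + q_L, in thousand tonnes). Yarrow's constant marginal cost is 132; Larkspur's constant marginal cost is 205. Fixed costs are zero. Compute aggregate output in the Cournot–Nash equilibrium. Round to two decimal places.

93.17

Yarrow's profit: π_Y = (448 - 2Q)q_Y - (132q_Y). Setting ∂π_Y/∂q_Y = 0: 316 - 4q_Y - 2(q_L) = 0.
Larkspur's profit: π_L = (448 - 2Q)q_L - (205q_L). Setting ∂π_L/∂q_L = 0: 243 - 4q_L - 2(q_Y) = 0.
So q_Y = (316 - 2q_L)/4 and q_L = (243 - 2q_Y)/4.
Substituting one into the other gives q_Y = 389/6 and q_L = 85/3.
Total output Q = 389/6 + 85/3 = 559/6.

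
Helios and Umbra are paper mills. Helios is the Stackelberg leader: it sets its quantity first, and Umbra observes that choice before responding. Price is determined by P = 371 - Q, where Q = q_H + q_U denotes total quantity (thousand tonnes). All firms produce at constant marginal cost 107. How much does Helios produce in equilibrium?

Solve by backward induction. Given q_H, the follower Umbra maximises π_U = (371 - q_H - q_U)q_U - 107q_U.
Setting the follower's marginal profit to zero, 264 - q_H - 2q_U = 0, i.e. q_U = (264 - q_H)/2.
The leader anticipates this reaction. Substituting into P = 371 - Q gives P = 239 - (1/2)q_H, so π_H = (239 - (1/2)q_H)q_H - 107q_H.
Leader FOC: 132 - q_H = 0, so q_H = 132.
Then q_U = (264 - 132)/2 = 66.

132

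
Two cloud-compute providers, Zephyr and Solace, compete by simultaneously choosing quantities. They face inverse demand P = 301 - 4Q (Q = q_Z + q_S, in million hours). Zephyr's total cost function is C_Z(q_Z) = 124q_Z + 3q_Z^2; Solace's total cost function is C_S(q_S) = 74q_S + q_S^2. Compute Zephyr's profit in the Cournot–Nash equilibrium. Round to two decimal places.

Zephyr's profit: π_Z = (301 - 4Q)q_Z - (124q_Z + 3q_Z²). Setting ∂π_Z/∂q_Z = 0: 177 - 14q_Z - 4(q_S) = 0.
Solace's first-order condition: 227 - 10q_S - 4(q_Z) = 0.
So q_Z = (177 - 4q_S)/14 and q_S = (227 - 4q_Z)/10.
Solving the pair: q_Z = 431/62, q_S = 1235/62.
Price P = 301 - 4·(833/31) = 193.5161.
Zephyr's profit: 193.5161·(431/62) - 124·(431/62) - 3(431/62)² = 338.2745.

338.27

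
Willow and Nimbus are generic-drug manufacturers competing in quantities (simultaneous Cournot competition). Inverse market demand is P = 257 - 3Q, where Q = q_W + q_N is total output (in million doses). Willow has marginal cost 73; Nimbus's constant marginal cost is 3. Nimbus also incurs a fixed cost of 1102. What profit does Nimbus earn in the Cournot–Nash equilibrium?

2786

Willow's profit: π_W = (257 - 3Q)q_W - (73q_W). Setting ∂π_W/∂q_W = 0: 184 - 6q_W - 3(q_N) = 0.
Nimbus's profit: π_N = (257 - 3Q)q_N - (3q_N). Setting ∂π_N/∂q_N = 0: 254 - 6q_N - 3(q_W) = 0.
Rearranging gives the reaction functions q_W = (184 - 3q_N)/6 and q_N = (254 - 3q_W)/6.
Solving the pair: q_W = 38/3, q_N = 36.
Price P = 257 - 3·(146/3) = 111.
Nimbus's profit: (111 - 3)·36 - 1102 = 2786.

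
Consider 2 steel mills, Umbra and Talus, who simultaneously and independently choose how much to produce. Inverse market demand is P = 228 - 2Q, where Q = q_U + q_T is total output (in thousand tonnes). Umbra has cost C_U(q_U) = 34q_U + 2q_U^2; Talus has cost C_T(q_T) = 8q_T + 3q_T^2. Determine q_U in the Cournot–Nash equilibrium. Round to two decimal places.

19.74

Umbra's profit: π_U = (228 - 2Q)q_U - (34q_U + 2q_U²). Setting ∂π_U/∂q_U = 0: 194 - 8q_U - 2(q_T) = 0.
Talus's profit: π_T = (228 - 2Q)q_T - (8q_T + 3q_T²). Setting ∂π_T/∂q_T = 0: 220 - 10q_T - 2(q_U) = 0.
So q_U = (194 - 2q_T)/8 and q_T = (220 - 2q_U)/10.
Solving the pair: q_U = 375/19, q_T = 343/19.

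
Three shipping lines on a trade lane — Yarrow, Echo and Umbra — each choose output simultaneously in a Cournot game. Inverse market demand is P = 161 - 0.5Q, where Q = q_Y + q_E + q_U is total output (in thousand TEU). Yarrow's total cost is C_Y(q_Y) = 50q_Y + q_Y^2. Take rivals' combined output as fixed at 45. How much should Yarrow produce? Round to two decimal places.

29.50

With rivals' combined output fixed at 45, Yarrow's profit is π_Y = (161 - (1/2)·45 - (1/2)q_Y)q_Y - (50q_Y + q_Y²) = (277/2 - (1/2)q_Y)q_Y - (50q_Y + q_Y²).
∂π_Y/∂q_Y = 177/2 - 3q_Y = 0, so q_Y = 59/2.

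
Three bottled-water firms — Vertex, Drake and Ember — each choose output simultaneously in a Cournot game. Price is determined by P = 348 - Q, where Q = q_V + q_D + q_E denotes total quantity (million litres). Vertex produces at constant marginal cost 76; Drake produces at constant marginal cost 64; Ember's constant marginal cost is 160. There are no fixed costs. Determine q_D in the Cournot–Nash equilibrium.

Vertex's profit: π_V = (348 - Q)q_V - (76q_V). Setting ∂π_V/∂q_V = 0: 272 - 2q_V - (q_D + q_E) = 0.
Drake's profit: π_D = (348 - Q)q_D - (64q_D). Setting ∂π_D/∂q_D = 0: 284 - 2q_D - (q_V + q_E) = 0.
Ember's profit: π_E = (348 - Q)q_E - (160q_E). Setting ∂π_E/∂q_E = 0: 188 - 2q_E - (q_V + q_D) = 0.
Adding the 3 conditions: 744 − 2Q − 2Q = 0, i.e. Q = 186.
Back-substituting: q_V = (272 − 186) = 86, q_D = (284 − 186) = 98, q_E = (188 − 186) = 2.

98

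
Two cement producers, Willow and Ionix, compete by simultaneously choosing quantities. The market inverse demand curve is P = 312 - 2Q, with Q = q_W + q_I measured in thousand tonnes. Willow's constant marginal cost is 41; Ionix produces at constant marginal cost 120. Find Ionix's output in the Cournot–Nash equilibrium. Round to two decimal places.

18.83

Willow's profit: π_W = (312 - 2Q)q_W - (41q_W). Setting ∂π_W/∂q_W = 0: 271 - 4q_W - 2(q_I) = 0.
Ionix's profit: π_I = (312 - 2Q)q_I - (120q_I). Setting ∂π_I/∂q_I = 0: 192 - 4q_I - 2(q_W) = 0.
Rearranging gives the reaction functions q_W = (271 - 2q_I)/4 and q_I = (192 - 2q_W)/4.
Solving the pair: q_W = 175/3, q_I = 113/6.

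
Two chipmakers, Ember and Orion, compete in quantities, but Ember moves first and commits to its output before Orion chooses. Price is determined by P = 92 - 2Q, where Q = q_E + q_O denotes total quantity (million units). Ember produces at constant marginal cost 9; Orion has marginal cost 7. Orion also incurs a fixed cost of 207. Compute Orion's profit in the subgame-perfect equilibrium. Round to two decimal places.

40.53

The follower Orion best-responds to any q_E: π_O = (92 - 2Q)q_O - 7q_O.
∂π_O/∂q_O = 85 - 2q_E - 4q_O = 0 gives the reaction function q_O = (85 - 2q_E)/4.
Ember substitutes q_O(q_E) into its own profit: π_E = q_E(92 - 2q_E - (85 - 2q_E)/2) - 9q_E = (99/2 - q_E)q_E - 9q_E.
The leader's first-order condition 81/2 - 2q_E = 0 yields q_E = 81/4.
Then q_O = (85 - 2·(81/4))/4 = 89/8.
Price P = 92 - 2·(251/8) = 117/4.
Orion's profit: (117/4 - 7)·(89/8) - 207 = 1297/32.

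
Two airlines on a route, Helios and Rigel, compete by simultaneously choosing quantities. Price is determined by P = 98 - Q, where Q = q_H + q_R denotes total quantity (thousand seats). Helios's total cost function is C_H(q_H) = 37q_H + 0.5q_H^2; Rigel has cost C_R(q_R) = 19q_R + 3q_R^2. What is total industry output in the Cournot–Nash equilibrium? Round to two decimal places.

25.43

Helios's profit: π_H = (98 - Q)q_H - (37q_H + (1/2)q_H²). Setting ∂π_H/∂q_H = 0: 61 - 3q_H - (q_R) = 0.
Rigel's profit: π_R = (98 - Q)q_R - (19q_R + 3q_R²). Setting ∂π_R/∂q_R = 0: 79 - 8q_R - (q_H) = 0.
Rearranging gives the reaction functions q_H = (61 - q_R)/3 and q_R = (79 - q_H)/8.
Solving the pair: q_H = 409/23, q_R = 176/23.
Total output Q = 409/23 + 176/23 = 585/23.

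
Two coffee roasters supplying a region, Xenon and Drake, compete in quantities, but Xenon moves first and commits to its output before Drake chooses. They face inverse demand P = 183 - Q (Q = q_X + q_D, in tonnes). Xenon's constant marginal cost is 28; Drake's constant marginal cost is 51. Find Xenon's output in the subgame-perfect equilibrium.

89

Solve by backward induction. Given q_X, the follower Drake maximises π_D = (183 - q_X - q_D)q_D - 51q_D.
∂π_D/∂q_D = 132 - q_X - 2q_D = 0 gives the reaction function q_D = (132 - q_X)/2.
Xenon substitutes q_D(q_X) into its own profit: π_X = q_X(183 - q_X - (132 - q_X)/2) - 28q_X = (117 - (1/2)q_X)q_X - 28q_X.
The leader's first-order condition 89 - q_X = 0 yields q_X = 89.
Then q_D = (132 - 89)/2 = 43/2.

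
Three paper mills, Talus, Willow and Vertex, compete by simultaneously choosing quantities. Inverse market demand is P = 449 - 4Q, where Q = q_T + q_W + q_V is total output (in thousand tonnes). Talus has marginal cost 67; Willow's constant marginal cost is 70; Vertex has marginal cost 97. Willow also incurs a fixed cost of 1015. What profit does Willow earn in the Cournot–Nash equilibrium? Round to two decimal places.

1522.64

Talus's profit: π_T = (449 - 4Q)q_T - (67q_T). Setting ∂π_T/∂q_T = 0: 382 - 8q_T - 4(q_W + q_V) = 0.
Willow's first-order condition: 379 - 8q_W - 4(q_T + q_V) = 0.
Vertex's profit: π_V = (449 - 4Q)q_V - (97q_V). Setting ∂π_V/∂q_V = 0: 352 - 8q_V - 4(q_T + q_W) = 0.
Summing all 3 equations gives 1113 − 16Q = 0, hence Q = 1113/16.
Back-substituting: q_T = (382 − 1113/4)/4 = 415/16, q_W = (379 − 1113/4)/4 = 403/16, q_V = (352 − 1113/4)/4 = 295/16.
Price P = 449 - 4·(1113/16) = 683/4.
Willow's profit: (683/4 - 70)·(403/16) - 1015 = 1522.6406.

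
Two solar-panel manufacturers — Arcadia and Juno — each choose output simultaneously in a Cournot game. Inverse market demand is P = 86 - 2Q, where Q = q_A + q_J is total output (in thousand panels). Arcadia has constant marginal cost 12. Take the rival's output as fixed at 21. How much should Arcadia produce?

8

With the rival's output fixed at 21, Arcadia's profit is π_A = (86 - 2·21 - 2q_A)q_A - (12q_A) = (44 - 2q_A)q_A - (12q_A).
∂π_A/∂q_A = 32 - 4q_A = 0, so q_A = 8.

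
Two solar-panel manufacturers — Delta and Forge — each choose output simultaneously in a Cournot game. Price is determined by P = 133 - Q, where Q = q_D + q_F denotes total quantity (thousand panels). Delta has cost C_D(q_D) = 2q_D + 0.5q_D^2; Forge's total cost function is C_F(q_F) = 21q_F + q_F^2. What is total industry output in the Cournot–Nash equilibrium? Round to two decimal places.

56.09

Delta's profit: π_D = (133 - Q)q_D - (2q_D + (1/2)q_D²). Setting ∂π_D/∂q_D = 0: 131 - 3q_D - (q_F) = 0.
Forge's profit: π_F = (133 - Q)q_F - (21q_F + q_F²). Setting ∂π_F/∂q_F = 0: 112 - 4q_F - (q_D) = 0.
Rearranging gives the reaction functions q_D = (131 - q_F)/3 and q_F = (112 - q_D)/4.
Substituting one into the other gives q_D = 412/11 and q_F = 205/11.
Total output Q = 412/11 + 205/11 = 617/11.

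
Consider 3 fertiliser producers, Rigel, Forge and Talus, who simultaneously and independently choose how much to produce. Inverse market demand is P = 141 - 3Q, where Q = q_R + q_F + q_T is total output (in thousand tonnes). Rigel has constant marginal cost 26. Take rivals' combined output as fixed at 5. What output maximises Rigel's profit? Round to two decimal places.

16.67

With rivals' combined output fixed at 5, Rigel's profit is π_R = (141 - 3·5 - 3q_R)q_R - (26q_R) = (126 - 3q_R)q_R - (26q_R).
∂π_R/∂q_R = 100 - 6q_R = 0, so q_R = 50/3.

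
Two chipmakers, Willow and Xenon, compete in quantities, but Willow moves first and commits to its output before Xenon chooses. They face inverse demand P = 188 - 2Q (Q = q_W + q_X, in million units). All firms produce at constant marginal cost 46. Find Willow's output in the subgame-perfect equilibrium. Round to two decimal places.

35.50

The follower Xenon best-responds to any q_W: π_X = (188 - 2Q)q_X - 46q_X.
∂π_X/∂q_X = 142 - 2q_W - 4q_X = 0 gives the reaction function q_X = (142 - 2q_W)/4.
The leader anticipates this reaction. Substituting into P = 188 - 2Q gives P = 117 - q_W, so π_W = (117 - q_W)q_W - 46q_W.
Maximising: ∂π_W/∂q_W = 71 - 2q_W = 0, giving q_W = 71/2.
Then q_X = (142 - 2·(71/2))/4 = 71/4.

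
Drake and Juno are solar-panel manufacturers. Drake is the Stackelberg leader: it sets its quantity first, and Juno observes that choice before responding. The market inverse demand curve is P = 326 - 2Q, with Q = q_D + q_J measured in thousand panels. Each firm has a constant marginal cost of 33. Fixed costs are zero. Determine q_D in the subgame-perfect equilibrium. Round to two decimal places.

Solve by backward induction. Given q_D, the follower Juno maximises π_J = (326 - 2q_D - 2q_J)q_J - 33q_J.
Setting the follower's marginal profit to zero, 293 - 2q_D - 4q_J = 0, i.e. q_J = (293 - 2q_D)/4.
The leader anticipates this reaction. Substituting into P = 326 - 2Q gives P = 359/2 - q_D, so π_D = (359/2 - q_D)q_D - 33q_D.
Maximising: ∂π_D/∂q_D = 293/2 - 2q_D = 0, giving q_D = 293/4.
Then q_J = (293 - 2·(293/4))/4 = 293/8.

73.25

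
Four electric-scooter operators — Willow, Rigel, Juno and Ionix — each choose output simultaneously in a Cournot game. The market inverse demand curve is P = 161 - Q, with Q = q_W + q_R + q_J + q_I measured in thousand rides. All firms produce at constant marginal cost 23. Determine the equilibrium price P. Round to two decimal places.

A representative firm's profit is π_i = q_i(161 - Q) - 23q_i.
First-order condition (treating rivals' output as given): 138 - 2q_i - Σ_{j≠i} q_j = 0.
By symmetry each firm produces the same amount; substituting Σ_{j≠i} q_j = 3q_i yields q_i = 138/5.
Total output Q = 552/5, so price P = 161 - 552/5 = 253/5.

50.60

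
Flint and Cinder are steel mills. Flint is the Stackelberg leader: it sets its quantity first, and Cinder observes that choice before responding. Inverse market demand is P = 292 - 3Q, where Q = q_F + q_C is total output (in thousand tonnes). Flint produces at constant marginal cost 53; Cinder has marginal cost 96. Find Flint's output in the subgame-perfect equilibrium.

Solve by backward induction. Given q_F, the follower Cinder maximises π_C = (292 - 3q_F - 3q_C)q_C - 96q_C.
Follower FOC: 196 - 3q_F - 6q_C = 0, so q_C(q_F) = (196 - 3q_F)/6.
Flint substitutes q_C(q_F) into its own profit: π_F = q_F(292 - 3q_F - (196 - 3q_F)/2) - 53q_F = (194 - (3/2)q_F)q_F - 53q_F.
The leader's first-order condition 141 - 3q_F = 0 yields q_F = 47.
Then q_C = (196 - 3·47)/6 = 55/6.

47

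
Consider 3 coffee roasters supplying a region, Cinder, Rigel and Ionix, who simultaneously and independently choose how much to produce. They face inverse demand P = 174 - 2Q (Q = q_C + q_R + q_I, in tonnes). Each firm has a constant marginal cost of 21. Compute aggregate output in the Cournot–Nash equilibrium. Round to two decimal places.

Each firm earns π_i = (174 - 2Q)q_i - 21q_i.
Setting ∂π_i/∂q_i = 0 with rivals' quantities fixed: 153 - 4q_i - 2·Σ_{j≠i} q_j = 0.
By symmetry each firm produces the same amount; substituting Σ_{j≠i} q_j = 2q_i yields q_i = 153/8.
Total output Q = 153/8 + 153/8 + 153/8 = 459/8.

57.38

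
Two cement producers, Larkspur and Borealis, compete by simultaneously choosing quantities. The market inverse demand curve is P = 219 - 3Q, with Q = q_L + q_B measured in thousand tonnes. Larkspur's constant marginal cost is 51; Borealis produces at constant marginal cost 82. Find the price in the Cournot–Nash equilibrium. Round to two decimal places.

117.33

Larkspur's profit: π_L = (219 - 3Q)q_L - (51q_L). Setting ∂π_L/∂q_L = 0: 168 - 6q_L - 3(q_B) = 0.
Borealis's first-order condition: 137 - 6q_B - 3(q_L) = 0.
Rearranging gives the reaction functions q_L = (168 - 3q_B)/6 and q_B = (137 - 3q_L)/6.
Solving the pair: q_L = 199/9, q_B = 106/9.
Total output Q = 305/9, so price P = 219 - 3·(305/9) = 352/3.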